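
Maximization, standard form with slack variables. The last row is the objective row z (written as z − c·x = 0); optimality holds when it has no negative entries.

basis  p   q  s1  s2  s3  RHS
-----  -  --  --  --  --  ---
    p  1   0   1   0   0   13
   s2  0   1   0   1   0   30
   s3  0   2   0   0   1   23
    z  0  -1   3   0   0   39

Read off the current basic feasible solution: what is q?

0

q is not in the basis, so in the current basic feasible solution q = 0.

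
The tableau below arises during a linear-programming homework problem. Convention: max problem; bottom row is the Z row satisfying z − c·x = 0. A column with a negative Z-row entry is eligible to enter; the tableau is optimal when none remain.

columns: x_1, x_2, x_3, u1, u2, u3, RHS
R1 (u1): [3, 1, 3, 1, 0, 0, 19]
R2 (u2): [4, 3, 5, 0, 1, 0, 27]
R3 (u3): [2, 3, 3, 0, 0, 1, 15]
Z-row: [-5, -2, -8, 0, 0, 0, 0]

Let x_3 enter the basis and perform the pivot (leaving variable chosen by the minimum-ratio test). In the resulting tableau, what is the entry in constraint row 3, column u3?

1/3

Ratio test on column x_3 — row 1: 19/3 = 19/3; row 2: 27/5 = 27/5; row 3: 15/3 = 5. Minimum is 5 at row 3 (u3 leaves); pivot element 3.
Divide row 3 by 3; eliminate column x_3 from the other rows.
In the new row 3, the u3 entry is the old entry divided by the pivot: 1/3 = 1/3.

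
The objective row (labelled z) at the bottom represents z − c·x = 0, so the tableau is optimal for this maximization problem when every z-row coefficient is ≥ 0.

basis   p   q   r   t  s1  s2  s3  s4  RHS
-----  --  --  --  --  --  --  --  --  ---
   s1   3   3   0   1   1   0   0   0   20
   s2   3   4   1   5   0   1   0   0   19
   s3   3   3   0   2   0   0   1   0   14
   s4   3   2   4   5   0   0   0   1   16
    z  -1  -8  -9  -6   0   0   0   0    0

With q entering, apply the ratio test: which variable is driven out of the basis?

s3

Column q entries and ratios — s1: 20/3 = 20/3; s2: 19/4 = 19/4; s3: 14/3 = 14/3; s4: 16/2 = 8.
Smallest ratio is 14/3 in the row of s3, so s3 leaves.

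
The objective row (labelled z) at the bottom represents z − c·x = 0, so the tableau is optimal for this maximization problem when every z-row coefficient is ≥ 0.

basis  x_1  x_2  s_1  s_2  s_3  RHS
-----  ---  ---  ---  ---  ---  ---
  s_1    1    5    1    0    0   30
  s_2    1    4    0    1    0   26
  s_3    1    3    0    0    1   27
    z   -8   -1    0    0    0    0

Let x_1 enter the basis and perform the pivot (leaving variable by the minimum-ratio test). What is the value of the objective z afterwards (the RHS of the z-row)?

208

Ratio test on column x_1 — row 1: 30/1 = 30; row 2: 26/1 = 26; row 3: 27/1 = 27. Minimum is 26 at row 2 (s_2 leaves); pivot element 1.
Pivot on row 2; the z-row RHS becomes 0 − (-8)·26 = 208.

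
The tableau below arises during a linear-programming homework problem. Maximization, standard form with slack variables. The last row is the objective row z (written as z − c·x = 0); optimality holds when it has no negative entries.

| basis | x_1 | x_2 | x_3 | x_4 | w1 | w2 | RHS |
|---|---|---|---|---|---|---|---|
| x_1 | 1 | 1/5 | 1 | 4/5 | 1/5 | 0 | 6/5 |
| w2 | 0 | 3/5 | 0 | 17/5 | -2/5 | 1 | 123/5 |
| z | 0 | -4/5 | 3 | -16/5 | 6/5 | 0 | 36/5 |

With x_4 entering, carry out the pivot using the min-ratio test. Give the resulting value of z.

12

Ratio test on column x_4 — row 1: (6/5)/(4/5) = 3/2; row 2: (123/5)/(17/5) = 123/17. Minimum is 3/2 at row 1 (x_1 leaves); pivot element 4/5.
Pivot on row 1; the z-row RHS becomes 36/5 − (-16/5)·(3/2) = 12.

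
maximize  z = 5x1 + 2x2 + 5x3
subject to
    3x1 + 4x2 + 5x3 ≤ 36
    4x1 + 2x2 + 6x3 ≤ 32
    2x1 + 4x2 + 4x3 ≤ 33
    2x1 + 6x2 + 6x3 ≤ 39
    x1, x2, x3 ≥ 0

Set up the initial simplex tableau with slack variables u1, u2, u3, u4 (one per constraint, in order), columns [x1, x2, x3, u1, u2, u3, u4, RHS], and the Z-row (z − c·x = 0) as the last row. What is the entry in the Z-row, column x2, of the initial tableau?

-2

The Z-row carries the negated objective coefficients: the x2 entry is -2.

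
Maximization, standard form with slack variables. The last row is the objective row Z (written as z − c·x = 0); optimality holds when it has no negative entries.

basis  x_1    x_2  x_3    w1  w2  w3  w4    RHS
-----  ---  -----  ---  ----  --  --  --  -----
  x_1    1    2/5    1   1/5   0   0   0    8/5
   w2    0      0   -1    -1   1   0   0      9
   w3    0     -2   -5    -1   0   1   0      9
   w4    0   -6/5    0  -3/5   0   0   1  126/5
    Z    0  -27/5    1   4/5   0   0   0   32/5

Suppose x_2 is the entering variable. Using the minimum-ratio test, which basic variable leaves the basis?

Column x_2 entries and ratios — x_1: (8/5)/(2/5) = 4; w2: 0 ≤ 0, skip; w3: -2 ≤ 0, skip; w4: -6/5 ≤ 0, skip.
Smallest ratio is 4 in the row of x_1, so x_1 leaves.

x_1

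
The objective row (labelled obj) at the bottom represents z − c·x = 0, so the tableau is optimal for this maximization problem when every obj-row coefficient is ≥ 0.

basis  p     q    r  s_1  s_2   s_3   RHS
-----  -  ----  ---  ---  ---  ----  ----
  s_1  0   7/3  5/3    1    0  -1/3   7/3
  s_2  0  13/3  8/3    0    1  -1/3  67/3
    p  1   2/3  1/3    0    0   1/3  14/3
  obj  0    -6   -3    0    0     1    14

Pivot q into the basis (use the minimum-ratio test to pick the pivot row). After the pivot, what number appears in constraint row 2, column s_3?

2/7

Ratio test on column q — row 1: (7/3)/(7/3) = 1; row 2: (67/3)/(13/3) = 67/13; row 3: (14/3)/(2/3) = 7. Minimum is 1 at row 1 (s_1 leaves); pivot element 7/3.
Divide row 1 by 7/3; eliminate column q from the other rows.
Row 2 update in column s_3: -1/3 − (13/3)·(-1/7) = 2/7.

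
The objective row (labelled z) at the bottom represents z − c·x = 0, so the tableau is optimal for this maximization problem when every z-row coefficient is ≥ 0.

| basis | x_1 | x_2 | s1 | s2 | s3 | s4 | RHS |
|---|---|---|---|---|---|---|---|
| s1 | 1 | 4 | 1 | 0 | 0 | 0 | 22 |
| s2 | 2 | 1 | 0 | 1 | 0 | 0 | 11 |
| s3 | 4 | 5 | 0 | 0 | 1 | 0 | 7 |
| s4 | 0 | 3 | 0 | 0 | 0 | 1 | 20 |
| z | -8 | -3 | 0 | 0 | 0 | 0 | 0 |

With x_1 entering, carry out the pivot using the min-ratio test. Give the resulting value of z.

Ratio test on column x_1 — row 1: 22/1 = 22; row 2: 11/2 = 11/2; row 3: 7/4 = 7/4; row 4: entry 0 ≤ 0. Minimum is 7/4 at row 3 (s3 leaves); pivot element 4.
Pivot on row 3; the z-row RHS becomes 0 − (-8)·(7/4) = 14.

14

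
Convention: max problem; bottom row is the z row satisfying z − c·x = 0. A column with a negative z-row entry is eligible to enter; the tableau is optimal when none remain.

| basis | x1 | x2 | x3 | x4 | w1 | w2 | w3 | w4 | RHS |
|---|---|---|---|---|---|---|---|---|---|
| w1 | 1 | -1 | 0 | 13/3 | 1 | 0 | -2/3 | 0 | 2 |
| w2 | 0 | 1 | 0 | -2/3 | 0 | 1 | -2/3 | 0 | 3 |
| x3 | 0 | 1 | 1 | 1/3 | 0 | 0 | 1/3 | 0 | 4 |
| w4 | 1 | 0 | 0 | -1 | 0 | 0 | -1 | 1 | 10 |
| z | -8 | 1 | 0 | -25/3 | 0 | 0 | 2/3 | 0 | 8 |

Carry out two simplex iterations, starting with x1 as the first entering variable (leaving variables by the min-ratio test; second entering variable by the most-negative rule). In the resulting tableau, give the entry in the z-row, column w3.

Ratio test on column x1 — row 1: 2/1 = 2; row 2: entry 0 ≤ 0; row 3: entry 0 ≤ 0; row 4: 10/1 = 10. Minimum is 2 at row 1 (w1 leaves); pivot element 1.
Divide row 1 by 1; eliminate column x1 from the other rows.
Second iteration: most negative z-row entry is -7 in column x2, so x2 enters.
Ratio test on column x2 — row 1: entry -1 ≤ 0; row 2: 3/1 = 3; row 3: 4/1 = 4; row 4: 8/1 = 8. Minimum is 3 at row 2 (w2 leaves); pivot element 1.
Divide row 2 by 1; eliminate column x2 from the other rows.
After both pivots, the entry at the z-row, column w3 is -28/3.

-28/3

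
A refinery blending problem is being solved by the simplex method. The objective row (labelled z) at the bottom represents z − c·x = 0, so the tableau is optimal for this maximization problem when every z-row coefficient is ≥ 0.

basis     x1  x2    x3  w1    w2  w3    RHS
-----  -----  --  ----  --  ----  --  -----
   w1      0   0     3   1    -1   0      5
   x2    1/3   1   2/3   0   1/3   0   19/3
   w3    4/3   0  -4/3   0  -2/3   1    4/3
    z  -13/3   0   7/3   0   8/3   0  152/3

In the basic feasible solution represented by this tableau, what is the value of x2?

x2 is basic (row 2); its value is the RHS of that row, 19/3.

19/3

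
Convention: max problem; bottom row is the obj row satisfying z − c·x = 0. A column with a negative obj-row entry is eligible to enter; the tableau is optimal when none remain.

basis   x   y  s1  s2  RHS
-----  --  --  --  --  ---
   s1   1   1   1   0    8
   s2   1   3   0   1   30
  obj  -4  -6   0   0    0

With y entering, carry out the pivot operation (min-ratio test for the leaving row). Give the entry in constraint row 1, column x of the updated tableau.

1

Ratio test on column y — row 1: 8/1 = 8; row 2: 30/3 = 10. Minimum is 8 at row 1 (s1 leaves); pivot element 1.
Divide row 1 by 1; eliminate column y from the other rows.
In the new row 1, the x entry is the old entry divided by the pivot: 1/1 = 1.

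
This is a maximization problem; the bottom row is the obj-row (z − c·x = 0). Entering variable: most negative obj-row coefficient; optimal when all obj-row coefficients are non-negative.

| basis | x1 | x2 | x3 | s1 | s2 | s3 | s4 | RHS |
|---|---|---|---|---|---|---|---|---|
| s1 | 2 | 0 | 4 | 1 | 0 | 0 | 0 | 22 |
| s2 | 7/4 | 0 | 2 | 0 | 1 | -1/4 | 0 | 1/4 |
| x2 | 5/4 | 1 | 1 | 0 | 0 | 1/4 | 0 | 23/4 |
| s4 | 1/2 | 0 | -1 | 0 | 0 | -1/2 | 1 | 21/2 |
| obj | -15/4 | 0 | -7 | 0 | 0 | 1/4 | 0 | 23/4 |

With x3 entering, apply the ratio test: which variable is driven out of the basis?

s2

Column x3 entries and ratios — s1: 22/4 = 11/2; s2: (1/4)/2 = 1/8; x2: (23/4)/1 = 23/4; s4: -1 ≤ 0, skip.
Smallest ratio is 1/8 in the row of s2, so s2 leaves.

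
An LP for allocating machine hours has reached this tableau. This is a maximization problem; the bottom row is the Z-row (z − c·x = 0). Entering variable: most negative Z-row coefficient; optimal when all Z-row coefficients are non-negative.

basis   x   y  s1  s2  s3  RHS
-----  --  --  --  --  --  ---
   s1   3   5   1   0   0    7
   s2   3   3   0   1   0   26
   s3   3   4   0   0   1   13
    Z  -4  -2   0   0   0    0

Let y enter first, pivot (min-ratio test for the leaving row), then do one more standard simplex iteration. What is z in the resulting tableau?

28/3

Ratio test on column y — row 1: 7/5 = 7/5; row 2: 26/3 = 26/3; row 3: 13/4 = 13/4. Minimum is 7/5 at row 1 (s1 leaves); pivot element 5.
Pivot on row 1; the Z-row RHS becomes 0 − (-2)·(7/5) = 14/5.
Next entering variable (most negative Z-row entry -14/5): x.
Ratio test on column x — row 1: (7/5)/(3/5) = 7/3; row 2: (109/5)/(6/5) = 109/6; row 3: (37/5)/(3/5) = 37/3. Minimum is 7/3 at row 1 (y leaves); pivot element 3/5.
After the second pivot the Z-row RHS is 14/5 − (-14/5)·(7/3) = 28/3.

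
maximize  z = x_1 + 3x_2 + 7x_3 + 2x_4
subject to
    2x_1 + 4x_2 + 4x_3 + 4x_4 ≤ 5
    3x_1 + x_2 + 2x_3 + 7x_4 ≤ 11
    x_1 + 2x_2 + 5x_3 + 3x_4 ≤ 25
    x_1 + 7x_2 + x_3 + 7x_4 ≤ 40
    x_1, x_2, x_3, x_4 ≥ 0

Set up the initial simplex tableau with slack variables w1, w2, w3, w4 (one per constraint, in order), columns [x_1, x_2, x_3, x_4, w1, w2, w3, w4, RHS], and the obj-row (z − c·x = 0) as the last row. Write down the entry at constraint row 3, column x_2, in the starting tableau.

2

Constraint 3 has coefficient 2 on x_2.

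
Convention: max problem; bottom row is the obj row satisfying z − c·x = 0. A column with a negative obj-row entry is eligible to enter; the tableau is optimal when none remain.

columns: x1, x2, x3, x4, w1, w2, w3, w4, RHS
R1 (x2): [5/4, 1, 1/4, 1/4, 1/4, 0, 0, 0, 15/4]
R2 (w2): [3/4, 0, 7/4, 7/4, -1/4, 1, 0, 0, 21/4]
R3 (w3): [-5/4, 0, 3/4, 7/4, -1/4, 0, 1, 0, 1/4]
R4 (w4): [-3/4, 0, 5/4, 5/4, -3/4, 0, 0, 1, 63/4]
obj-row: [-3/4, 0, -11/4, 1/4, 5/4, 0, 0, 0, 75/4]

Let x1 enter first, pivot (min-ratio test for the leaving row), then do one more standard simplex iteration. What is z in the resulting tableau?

207/8

Ratio test on column x1 — row 1: (15/4)/(5/4) = 3; row 2: (21/4)/(3/4) = 7; row 3: entry -5/4 ≤ 0; row 4: entry -3/4 ≤ 0. Minimum is 3 at row 1 (x2 leaves); pivot element 5/4.
Pivot on row 1; the obj-row RHS becomes 75/4 − (-3/4)·3 = 21.
Next entering variable (most negative obj-row entry -13/5): x3.
Ratio test on column x3 — row 1: 3/(1/5) = 15; row 2: 3/(8/5) = 15/8; row 3: 4/1 = 4; row 4: 18/(7/5) = 90/7. Minimum is 15/8 at row 2 (w2 leaves); pivot element 8/5.
After the second pivot the obj-row RHS is 21 − (-13/5)·(15/8) = 207/8.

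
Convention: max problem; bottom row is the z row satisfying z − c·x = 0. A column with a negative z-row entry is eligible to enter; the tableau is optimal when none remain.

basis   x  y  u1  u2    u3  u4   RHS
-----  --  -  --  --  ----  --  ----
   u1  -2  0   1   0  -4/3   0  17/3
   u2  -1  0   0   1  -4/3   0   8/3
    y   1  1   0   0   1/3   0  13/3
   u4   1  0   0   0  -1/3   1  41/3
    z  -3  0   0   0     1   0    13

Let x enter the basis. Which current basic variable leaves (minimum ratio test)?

Column x entries and ratios — u1: -2 ≤ 0, skip; u2: -1 ≤ 0, skip; y: (13/3)/1 = 13/3; u4: (41/3)/1 = 41/3.
Smallest ratio is 13/3 in the row of y, so y leaves.

y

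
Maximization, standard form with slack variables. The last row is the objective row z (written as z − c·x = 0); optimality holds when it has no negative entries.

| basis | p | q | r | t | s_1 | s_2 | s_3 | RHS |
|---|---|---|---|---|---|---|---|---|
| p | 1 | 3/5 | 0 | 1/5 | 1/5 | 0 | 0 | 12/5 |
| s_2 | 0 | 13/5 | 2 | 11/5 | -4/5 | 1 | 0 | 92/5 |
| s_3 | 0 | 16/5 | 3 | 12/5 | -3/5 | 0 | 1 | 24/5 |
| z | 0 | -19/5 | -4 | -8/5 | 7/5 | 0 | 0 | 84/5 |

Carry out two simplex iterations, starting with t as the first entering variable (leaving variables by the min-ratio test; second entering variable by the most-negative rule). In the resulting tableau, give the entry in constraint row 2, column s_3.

Ratio test on column t — row 1: (12/5)/(1/5) = 12; row 2: (92/5)/(11/5) = 92/11; row 3: (24/5)/(12/5) = 2. Minimum is 2 at row 3 (s_3 leaves); pivot element 12/5.
Divide row 3 by 12/5; eliminate column t from the other rows.
Second iteration: most negative z-row entry is -2 in column r, so r enters.
Ratio test on column r — row 1: entry -1/4 ≤ 0; row 2: entry -3/4 ≤ 0; row 3: 2/(5/4) = 8/5. Minimum is 8/5 at row 3 (t leaves); pivot element 5/4.
Divide row 3 by 5/4; eliminate column r from the other rows.
After both pivots, the entry at constraint row 2, column s_3 is -2/3.

-2/3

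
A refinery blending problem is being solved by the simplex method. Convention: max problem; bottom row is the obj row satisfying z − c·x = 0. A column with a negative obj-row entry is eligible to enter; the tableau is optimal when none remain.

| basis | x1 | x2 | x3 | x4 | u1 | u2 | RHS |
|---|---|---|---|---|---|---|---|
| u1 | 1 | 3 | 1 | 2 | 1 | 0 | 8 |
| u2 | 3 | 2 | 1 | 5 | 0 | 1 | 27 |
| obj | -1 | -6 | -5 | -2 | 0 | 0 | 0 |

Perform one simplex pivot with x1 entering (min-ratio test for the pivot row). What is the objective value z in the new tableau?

8

Ratio test on column x1 — row 1: 8/1 = 8; row 2: 27/3 = 9. Minimum is 8 at row 1 (u1 leaves); pivot element 1.
Pivot on row 1; the obj-row RHS becomes 0 − (-1)·8 = 8.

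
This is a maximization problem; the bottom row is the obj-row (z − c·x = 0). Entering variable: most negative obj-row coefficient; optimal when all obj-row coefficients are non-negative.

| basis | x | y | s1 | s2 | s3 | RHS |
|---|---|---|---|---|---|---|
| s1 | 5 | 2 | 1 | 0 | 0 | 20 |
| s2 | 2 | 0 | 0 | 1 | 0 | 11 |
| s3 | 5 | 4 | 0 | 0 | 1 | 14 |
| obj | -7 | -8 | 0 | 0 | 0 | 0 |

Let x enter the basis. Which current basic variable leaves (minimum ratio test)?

s3

Column x entries and ratios — s1: 20/5 = 4; s2: 11/2 = 11/2; s3: 14/5 = 14/5.
Smallest ratio is 14/5 in the row of s3, so s3 leaves.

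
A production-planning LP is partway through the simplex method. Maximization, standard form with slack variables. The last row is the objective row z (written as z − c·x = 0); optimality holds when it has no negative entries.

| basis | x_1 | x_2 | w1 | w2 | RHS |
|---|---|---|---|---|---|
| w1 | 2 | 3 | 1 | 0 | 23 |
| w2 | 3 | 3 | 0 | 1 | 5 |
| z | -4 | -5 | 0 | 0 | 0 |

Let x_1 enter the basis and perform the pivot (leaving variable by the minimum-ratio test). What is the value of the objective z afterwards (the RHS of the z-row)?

Ratio test on column x_1 — row 1: 23/2 = 23/2; row 2: 5/3 = 5/3. Minimum is 5/3 at row 2 (w2 leaves); pivot element 3.
Pivot on row 2; the z-row RHS becomes 0 − (-4)·(5/3) = 20/3.

20/3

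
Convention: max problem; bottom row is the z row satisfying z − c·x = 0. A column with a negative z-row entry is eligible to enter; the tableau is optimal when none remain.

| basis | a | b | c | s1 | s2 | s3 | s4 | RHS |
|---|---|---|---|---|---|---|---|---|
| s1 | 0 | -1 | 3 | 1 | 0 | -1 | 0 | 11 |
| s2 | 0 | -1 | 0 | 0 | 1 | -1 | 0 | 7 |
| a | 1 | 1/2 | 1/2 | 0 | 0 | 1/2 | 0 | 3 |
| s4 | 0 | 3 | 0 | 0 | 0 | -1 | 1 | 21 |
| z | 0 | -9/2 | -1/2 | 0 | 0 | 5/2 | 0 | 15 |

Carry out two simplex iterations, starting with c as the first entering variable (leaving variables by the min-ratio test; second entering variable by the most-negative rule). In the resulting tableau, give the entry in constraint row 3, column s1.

-1/4

Ratio test on column c — row 1: 11/3 = 11/3; row 2: entry 0 ≤ 0; row 3: 3/(1/2) = 6; row 4: entry 0 ≤ 0. Minimum is 11/3 at row 1 (s1 leaves); pivot element 3.
Divide row 1 by 3; eliminate column c from the other rows.
Second iteration: most negative z-row entry is -14/3 in column b, so b enters.
Ratio test on column b — row 1: entry -1/3 ≤ 0; row 2: entry -1 ≤ 0; row 3: (7/6)/(2/3) = 7/4; row 4: 21/3 = 7. Minimum is 7/4 at row 3 (a leaves); pivot element 2/3.
Divide row 3 by 2/3; eliminate column b from the other rows.
After both pivots, the entry at constraint row 3, column s1 is -1/4.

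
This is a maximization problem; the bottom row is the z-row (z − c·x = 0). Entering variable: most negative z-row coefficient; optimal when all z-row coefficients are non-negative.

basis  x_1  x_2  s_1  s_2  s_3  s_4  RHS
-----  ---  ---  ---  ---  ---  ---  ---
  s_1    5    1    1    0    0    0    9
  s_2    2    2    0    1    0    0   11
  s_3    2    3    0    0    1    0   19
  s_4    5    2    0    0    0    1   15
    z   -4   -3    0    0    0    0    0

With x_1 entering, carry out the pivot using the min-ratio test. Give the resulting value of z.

36/5

Ratio test on column x_1 — row 1: 9/5 = 9/5; row 2: 11/2 = 11/2; row 3: 19/2 = 19/2; row 4: 15/5 = 3. Minimum is 9/5 at row 1 (s_1 leaves); pivot element 5.
Pivot on row 1; the z-row RHS becomes 0 − (-4)·(9/5) = 36/5.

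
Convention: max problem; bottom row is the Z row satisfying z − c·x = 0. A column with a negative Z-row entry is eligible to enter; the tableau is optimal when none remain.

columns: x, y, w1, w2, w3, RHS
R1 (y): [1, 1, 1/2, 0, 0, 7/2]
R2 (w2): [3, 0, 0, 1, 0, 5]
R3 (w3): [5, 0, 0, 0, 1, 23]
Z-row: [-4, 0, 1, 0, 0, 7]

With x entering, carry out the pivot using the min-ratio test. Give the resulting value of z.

Ratio test on column x — row 1: (7/2)/1 = 7/2; row 2: 5/3 = 5/3; row 3: 23/5 = 23/5. Minimum is 5/3 at row 2 (w2 leaves); pivot element 3.
Pivot on row 2; the Z-row RHS becomes 7 − (-4)·(5/3) = 41/3.

41/3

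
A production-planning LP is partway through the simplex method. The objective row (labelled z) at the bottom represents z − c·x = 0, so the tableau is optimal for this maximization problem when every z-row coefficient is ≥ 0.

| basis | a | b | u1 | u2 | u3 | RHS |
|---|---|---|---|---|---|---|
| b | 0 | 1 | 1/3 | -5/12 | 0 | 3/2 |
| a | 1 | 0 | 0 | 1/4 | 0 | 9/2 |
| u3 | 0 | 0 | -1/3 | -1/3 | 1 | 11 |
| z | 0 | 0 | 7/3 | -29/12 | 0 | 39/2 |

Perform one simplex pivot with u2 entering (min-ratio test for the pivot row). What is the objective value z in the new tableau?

63

Ratio test on column u2 — row 1: entry -5/12 ≤ 0; row 2: (9/2)/(1/4) = 18; row 3: entry -1/3 ≤ 0. Minimum is 18 at row 2 (a leaves); pivot element 1/4.
Pivot on row 2; the z-row RHS becomes 39/2 − (-29/12)·18 = 63.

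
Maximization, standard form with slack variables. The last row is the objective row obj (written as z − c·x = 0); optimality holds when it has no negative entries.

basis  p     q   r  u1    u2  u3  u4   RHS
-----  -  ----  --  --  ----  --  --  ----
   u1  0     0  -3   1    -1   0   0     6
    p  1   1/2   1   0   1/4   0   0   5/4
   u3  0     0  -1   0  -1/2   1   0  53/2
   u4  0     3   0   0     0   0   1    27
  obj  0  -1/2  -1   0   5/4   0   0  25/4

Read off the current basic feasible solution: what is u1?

u1 is basic (row 1); its value is the RHS of that row, 6.

6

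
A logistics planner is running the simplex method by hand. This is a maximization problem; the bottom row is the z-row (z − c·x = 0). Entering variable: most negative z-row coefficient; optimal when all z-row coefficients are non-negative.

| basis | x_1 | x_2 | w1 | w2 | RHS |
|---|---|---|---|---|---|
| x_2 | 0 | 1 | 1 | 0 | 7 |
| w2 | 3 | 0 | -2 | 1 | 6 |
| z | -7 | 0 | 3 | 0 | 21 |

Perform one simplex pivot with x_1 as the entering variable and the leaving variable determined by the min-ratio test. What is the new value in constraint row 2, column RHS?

2

Ratio test on column x_1 — row 1: entry 0 ≤ 0; row 2: 6/3 = 2. Minimum is 2 at row 2 (w2 leaves); pivot element 3.
Divide row 2 by 3; eliminate column x_1 from the other rows.
In the new row 2, the RHS entry is the old entry divided by the pivot: 6/3 = 2.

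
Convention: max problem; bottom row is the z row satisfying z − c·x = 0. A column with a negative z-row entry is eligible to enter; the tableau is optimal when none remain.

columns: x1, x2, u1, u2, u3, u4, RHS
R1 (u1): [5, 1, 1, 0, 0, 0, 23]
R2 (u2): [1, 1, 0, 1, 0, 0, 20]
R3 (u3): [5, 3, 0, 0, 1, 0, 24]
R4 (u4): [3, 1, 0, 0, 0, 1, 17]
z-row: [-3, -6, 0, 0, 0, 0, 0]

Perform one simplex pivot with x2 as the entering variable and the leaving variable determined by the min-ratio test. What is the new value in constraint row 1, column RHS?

Ratio test on column x2 — row 1: 23/1 = 23; row 2: 20/1 = 20; row 3: 24/3 = 8; row 4: 17/1 = 17. Minimum is 8 at row 3 (u3 leaves); pivot element 3.
Divide row 3 by 3; eliminate column x2 from the other rows.
Row 1 update in column RHS: 23 − 1·8 = 15.

15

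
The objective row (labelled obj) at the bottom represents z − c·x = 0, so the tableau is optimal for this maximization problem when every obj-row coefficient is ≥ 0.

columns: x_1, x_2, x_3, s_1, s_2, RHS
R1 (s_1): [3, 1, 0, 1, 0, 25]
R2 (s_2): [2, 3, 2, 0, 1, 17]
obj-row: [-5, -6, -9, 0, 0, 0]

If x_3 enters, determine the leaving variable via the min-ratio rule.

s_2

Column x_3 entries and ratios — s_1: 0 ≤ 0, skip; s_2: 17/2 = 17/2.
Smallest ratio is 17/2 in the row of s_2, so s_2 leaves.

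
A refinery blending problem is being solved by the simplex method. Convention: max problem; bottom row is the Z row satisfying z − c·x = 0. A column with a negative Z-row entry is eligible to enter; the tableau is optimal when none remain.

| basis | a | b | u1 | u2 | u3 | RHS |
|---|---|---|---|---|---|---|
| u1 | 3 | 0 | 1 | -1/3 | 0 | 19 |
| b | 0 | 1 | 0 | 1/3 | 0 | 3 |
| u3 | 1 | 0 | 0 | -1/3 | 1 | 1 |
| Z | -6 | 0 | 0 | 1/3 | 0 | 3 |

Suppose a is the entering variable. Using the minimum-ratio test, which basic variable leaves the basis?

u3

Column a entries and ratios — u1: 19/3 = 19/3; b: 0 ≤ 0, skip; u3: 1/1 = 1.
Smallest ratio is 1 in the row of u3, so u3 leaves.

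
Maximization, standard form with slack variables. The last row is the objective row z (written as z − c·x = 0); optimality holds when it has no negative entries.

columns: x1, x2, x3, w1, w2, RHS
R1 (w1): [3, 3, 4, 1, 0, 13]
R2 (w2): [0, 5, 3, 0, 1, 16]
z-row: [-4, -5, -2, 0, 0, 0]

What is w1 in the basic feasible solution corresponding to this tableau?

13

w1 is basic (row 1); its value is the RHS of that row, 13.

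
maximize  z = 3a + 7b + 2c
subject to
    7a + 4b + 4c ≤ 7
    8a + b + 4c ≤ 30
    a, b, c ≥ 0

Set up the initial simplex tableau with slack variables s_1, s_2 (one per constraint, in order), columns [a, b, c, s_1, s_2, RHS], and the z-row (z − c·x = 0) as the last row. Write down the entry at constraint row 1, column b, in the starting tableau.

4

Constraint 1 has coefficient 4 on b.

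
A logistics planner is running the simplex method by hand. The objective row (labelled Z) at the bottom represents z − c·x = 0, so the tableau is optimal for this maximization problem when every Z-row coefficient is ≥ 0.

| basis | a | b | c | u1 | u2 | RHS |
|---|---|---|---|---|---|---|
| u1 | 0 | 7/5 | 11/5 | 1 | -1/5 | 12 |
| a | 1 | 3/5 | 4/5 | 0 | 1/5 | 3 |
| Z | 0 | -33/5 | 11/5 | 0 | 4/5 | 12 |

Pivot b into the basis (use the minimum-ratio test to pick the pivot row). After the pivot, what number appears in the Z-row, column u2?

3

Ratio test on column b — row 1: 12/(7/5) = 60/7; row 2: 3/(3/5) = 5. Minimum is 5 at row 2 (a leaves); pivot element 3/5.
Divide row 2 by 3/5; eliminate column b from the other rows.
Z-row update in column u2: 4/5 − (-33/5)·(1/3) = 3.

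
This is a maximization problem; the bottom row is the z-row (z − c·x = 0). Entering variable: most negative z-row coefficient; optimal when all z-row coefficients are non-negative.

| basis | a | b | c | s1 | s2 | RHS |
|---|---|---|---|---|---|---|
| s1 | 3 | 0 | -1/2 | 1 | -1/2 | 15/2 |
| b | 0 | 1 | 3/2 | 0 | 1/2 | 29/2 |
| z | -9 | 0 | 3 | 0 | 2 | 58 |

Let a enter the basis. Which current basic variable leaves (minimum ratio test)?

Column a entries and ratios — s1: (15/2)/3 = 5/2; b: 0 ≤ 0, skip.
Smallest ratio is 5/2 in the row of s1, so s1 leaves.

s1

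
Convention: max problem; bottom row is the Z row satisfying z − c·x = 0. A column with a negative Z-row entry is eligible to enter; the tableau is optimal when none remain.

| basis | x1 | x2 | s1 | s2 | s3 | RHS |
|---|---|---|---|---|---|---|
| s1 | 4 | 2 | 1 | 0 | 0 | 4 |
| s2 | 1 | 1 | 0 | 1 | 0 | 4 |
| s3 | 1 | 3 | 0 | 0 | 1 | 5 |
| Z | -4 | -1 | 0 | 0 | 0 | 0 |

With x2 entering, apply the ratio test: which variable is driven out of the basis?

Column x2 entries and ratios — s1: 4/2 = 2; s2: 4/1 = 4; s3: 5/3 = 5/3.
Smallest ratio is 5/3 in the row of s3, so s3 leaves.

s3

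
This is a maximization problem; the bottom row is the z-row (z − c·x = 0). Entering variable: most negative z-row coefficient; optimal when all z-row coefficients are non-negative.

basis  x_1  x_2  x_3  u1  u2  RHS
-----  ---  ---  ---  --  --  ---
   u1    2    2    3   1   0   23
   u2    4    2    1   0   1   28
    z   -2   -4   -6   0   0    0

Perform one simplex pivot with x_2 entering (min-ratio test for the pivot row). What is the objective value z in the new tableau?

Ratio test on column x_2 — row 1: 23/2 = 23/2; row 2: 28/2 = 14. Minimum is 23/2 at row 1 (u1 leaves); pivot element 2.
Pivot on row 1; the z-row RHS becomes 0 − (-4)·(23/2) = 46.

46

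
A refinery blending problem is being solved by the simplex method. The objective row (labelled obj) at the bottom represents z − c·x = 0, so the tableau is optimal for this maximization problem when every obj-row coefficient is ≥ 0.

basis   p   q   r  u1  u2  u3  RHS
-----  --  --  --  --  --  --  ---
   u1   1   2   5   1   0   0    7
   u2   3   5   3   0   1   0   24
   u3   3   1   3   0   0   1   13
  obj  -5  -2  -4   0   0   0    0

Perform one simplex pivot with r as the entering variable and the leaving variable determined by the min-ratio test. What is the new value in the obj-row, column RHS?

Ratio test on column r — row 1: 7/5 = 7/5; row 2: 24/3 = 8; row 3: 13/3 = 13/3. Minimum is 7/5 at row 1 (u1 leaves); pivot element 5.
Divide row 1 by 5; eliminate column r from the other rows.
obj-row update in column RHS: 0 − (-4)·(7/5) = 28/5.

28/5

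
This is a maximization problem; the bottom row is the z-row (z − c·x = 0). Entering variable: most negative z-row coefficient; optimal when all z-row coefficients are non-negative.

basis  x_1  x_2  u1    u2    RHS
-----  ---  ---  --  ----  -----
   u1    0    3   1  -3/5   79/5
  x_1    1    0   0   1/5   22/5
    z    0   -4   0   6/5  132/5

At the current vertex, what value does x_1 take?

22/5

x_1 is basic (row 2); its value is the RHS of that row, 22/5.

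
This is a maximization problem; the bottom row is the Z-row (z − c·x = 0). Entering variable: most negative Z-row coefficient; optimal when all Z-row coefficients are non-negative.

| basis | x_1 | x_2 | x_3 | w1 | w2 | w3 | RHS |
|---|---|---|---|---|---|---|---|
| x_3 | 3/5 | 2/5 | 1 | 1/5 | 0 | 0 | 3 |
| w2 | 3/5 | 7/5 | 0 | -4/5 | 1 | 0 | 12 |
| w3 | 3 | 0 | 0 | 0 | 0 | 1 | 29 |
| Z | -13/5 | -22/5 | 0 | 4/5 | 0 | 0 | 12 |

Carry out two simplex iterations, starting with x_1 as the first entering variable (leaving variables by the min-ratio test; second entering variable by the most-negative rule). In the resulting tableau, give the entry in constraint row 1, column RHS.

Ratio test on column x_1 — row 1: 3/(3/5) = 5; row 2: 12/(3/5) = 20; row 3: 29/3 = 29/3. Minimum is 5 at row 1 (x_3 leaves); pivot element 3/5.
Divide row 1 by 3/5; eliminate column x_1 from the other rows.
Second iteration: most negative Z-row entry is -8/3 in column x_2, so x_2 enters.
Ratio test on column x_2 — row 1: 5/(2/3) = 15/2; row 2: 9/1 = 9; row 3: entry -2 ≤ 0. Minimum is 15/2 at row 1 (x_1 leaves); pivot element 2/3.
Divide row 1 by 2/3; eliminate column x_2 from the other rows.
After both pivots, the entry at constraint row 1, column RHS is 15/2.

15/2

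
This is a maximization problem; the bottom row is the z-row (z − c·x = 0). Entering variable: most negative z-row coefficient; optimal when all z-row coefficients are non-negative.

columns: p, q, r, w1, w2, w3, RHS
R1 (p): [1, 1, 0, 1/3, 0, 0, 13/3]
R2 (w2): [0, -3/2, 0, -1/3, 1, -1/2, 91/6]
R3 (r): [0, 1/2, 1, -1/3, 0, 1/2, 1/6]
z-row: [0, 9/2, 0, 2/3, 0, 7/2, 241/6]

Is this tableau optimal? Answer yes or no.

Every z-row coefficient is ≥ 0, so the tableau is optimal.

yes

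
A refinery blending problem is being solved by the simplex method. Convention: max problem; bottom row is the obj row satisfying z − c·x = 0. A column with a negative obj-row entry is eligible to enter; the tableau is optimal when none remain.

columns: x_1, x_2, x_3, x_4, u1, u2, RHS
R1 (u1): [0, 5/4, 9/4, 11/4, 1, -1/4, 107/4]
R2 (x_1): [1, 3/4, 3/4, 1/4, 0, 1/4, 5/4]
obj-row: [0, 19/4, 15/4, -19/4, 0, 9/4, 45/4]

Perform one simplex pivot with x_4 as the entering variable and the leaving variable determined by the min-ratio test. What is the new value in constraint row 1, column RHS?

Ratio test on column x_4 — row 1: (107/4)/(11/4) = 107/11; row 2: (5/4)/(1/4) = 5. Minimum is 5 at row 2 (x_1 leaves); pivot element 1/4.
Divide row 2 by 1/4; eliminate column x_4 from the other rows.
Row 1 update in column RHS: 107/4 − (11/4)·5 = 13.

13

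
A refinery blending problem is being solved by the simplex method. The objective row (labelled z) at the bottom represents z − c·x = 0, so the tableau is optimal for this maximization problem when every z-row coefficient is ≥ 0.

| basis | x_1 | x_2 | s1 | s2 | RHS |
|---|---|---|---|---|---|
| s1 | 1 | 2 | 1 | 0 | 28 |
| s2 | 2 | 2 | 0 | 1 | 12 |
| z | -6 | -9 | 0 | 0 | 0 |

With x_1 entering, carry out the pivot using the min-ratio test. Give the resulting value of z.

36

Ratio test on column x_1 — row 1: 28/1 = 28; row 2: 12/2 = 6. Minimum is 6 at row 2 (s2 leaves); pivot element 2.
Pivot on row 2; the z-row RHS becomes 0 − (-6)·6 = 36.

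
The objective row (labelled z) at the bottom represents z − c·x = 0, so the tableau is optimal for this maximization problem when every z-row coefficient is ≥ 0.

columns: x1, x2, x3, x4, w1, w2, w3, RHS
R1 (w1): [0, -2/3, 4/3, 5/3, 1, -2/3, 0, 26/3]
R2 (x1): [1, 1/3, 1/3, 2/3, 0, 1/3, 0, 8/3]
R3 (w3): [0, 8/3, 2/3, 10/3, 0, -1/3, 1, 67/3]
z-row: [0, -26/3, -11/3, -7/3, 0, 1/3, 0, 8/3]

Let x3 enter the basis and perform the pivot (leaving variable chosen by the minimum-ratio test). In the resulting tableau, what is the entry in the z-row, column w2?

Ratio test on column x3 — row 1: (26/3)/(4/3) = 13/2; row 2: (8/3)/(1/3) = 8; row 3: (67/3)/(2/3) = 67/2. Minimum is 13/2 at row 1 (w1 leaves); pivot element 4/3.
Divide row 1 by 4/3; eliminate column x3 from the other rows.
z-row update in column w2: 1/3 − (-11/3)·(-1/2) = -3/2.

-3/2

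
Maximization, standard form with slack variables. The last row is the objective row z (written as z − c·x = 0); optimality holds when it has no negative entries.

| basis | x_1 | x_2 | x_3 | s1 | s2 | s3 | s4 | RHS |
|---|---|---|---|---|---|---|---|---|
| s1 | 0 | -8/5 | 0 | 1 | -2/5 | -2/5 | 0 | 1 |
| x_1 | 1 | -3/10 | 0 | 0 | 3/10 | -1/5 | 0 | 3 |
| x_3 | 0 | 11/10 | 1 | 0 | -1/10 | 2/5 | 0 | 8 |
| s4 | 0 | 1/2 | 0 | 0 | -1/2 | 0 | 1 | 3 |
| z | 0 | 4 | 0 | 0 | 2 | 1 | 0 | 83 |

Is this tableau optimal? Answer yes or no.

Every z-row coefficient is ≥ 0, so the tableau is optimal.

yes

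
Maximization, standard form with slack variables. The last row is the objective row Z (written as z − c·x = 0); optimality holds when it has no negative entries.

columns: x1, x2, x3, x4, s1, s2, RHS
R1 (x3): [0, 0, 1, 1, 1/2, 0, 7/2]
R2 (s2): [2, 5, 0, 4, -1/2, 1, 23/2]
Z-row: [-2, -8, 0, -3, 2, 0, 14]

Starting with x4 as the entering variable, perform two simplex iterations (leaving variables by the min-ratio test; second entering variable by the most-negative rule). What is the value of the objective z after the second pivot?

162/5

Ratio test on column x4 — row 1: (7/2)/1 = 7/2; row 2: (23/2)/4 = 23/8. Minimum is 23/8 at row 2 (s2 leaves); pivot element 4.
Pivot on row 2; the Z-row RHS becomes 14 − (-3)·(23/8) = 181/8.
Next entering variable (most negative Z-row entry -17/4): x2.
Ratio test on column x2 — row 1: entry -5/4 ≤ 0; row 2: (23/8)/(5/4) = 23/10. Minimum is 23/10 at row 2 (x4 leaves); pivot element 5/4.
After the second pivot the Z-row RHS is 181/8 − (-17/4)·(23/10) = 162/5.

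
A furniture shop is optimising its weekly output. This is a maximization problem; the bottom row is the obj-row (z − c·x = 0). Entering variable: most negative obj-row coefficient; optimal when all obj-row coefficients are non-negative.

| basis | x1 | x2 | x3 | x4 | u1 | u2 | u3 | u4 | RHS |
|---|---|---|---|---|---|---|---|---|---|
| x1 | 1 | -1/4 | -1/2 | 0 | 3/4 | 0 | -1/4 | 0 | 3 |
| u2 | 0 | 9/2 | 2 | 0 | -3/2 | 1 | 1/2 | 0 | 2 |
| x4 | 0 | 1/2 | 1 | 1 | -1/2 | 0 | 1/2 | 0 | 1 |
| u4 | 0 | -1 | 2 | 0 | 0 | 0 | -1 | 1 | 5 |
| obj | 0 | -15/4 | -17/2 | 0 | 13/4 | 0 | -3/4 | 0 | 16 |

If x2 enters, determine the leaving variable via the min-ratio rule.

u2

Column x2 entries and ratios — x1: -1/4 ≤ 0, skip; u2: 2/(9/2) = 4/9; x4: 1/(1/2) = 2; u4: -1 ≤ 0, skip.
Smallest ratio is 4/9 in the row of u2, so u2 leaves.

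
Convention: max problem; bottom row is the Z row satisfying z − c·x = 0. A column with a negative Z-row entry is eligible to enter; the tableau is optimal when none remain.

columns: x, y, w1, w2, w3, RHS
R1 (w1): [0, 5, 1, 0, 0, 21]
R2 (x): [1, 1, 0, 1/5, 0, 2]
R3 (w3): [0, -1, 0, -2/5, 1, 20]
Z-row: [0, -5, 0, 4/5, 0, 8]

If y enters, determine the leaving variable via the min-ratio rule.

x

Column y entries and ratios — w1: 21/5 = 21/5; x: 2/1 = 2; w3: -1 ≤ 0, skip.
Smallest ratio is 2 in the row of x, so x leaves.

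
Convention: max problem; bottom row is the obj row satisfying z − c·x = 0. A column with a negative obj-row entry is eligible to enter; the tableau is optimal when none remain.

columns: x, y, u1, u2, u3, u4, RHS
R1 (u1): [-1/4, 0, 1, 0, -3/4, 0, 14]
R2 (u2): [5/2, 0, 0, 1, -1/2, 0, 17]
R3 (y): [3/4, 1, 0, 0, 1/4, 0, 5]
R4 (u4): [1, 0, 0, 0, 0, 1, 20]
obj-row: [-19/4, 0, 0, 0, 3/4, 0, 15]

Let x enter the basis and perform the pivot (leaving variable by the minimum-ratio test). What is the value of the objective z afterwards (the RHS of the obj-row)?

140/3

Ratio test on column x — row 1: entry -1/4 ≤ 0; row 2: 17/(5/2) = 34/5; row 3: 5/(3/4) = 20/3; row 4: 20/1 = 20. Minimum is 20/3 at row 3 (y leaves); pivot element 3/4.
Pivot on row 3; the obj-row RHS becomes 15 − (-19/4)·(20/3) = 140/3.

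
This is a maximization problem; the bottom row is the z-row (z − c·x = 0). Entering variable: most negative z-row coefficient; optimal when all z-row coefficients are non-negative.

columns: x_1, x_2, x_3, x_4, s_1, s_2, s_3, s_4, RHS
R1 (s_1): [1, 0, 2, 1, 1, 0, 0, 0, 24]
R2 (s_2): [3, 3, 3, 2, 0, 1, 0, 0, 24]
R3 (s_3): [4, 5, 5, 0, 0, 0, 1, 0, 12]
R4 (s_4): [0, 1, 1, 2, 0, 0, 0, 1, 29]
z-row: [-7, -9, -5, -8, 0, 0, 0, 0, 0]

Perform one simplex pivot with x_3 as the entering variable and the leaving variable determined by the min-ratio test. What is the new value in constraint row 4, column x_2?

Ratio test on column x_3 — row 1: 24/2 = 12; row 2: 24/3 = 8; row 3: 12/5 = 12/5; row 4: 29/1 = 29. Minimum is 12/5 at row 3 (s_3 leaves); pivot element 5.
Divide row 3 by 5; eliminate column x_3 from the other rows.
Row 4 update in column x_2: 1 − 1·1 = 0.

0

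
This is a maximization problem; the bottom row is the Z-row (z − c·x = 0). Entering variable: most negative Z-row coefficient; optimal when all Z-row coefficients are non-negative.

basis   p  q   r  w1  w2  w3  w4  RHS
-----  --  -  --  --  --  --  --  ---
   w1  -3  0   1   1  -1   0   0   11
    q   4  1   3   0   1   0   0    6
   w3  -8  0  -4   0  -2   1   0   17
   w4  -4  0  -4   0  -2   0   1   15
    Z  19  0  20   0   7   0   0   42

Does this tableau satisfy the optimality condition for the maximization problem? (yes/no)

Every Z-row coefficient is ≥ 0, so the tableau is optimal.

yes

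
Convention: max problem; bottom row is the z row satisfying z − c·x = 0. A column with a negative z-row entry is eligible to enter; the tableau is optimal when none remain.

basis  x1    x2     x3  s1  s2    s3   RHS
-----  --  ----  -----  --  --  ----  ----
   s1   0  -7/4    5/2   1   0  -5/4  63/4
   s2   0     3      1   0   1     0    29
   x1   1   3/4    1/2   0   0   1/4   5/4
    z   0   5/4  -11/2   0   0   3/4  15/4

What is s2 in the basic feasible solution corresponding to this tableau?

29

s2 is basic (row 2); its value is the RHS of that row, 29.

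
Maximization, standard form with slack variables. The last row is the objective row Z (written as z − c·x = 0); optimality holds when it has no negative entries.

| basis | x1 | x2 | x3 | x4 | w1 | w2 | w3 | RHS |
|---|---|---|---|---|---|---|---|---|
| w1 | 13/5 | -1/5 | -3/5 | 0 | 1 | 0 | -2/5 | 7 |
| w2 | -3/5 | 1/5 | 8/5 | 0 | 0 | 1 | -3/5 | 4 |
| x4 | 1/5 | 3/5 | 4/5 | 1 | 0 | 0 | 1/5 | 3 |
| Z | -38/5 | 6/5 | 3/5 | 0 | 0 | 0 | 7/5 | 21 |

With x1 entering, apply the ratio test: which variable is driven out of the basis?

Column x1 entries and ratios — w1: 7/(13/5) = 35/13; w2: -3/5 ≤ 0, skip; x4: 3/(1/5) = 15.
Smallest ratio is 35/13 in the row of w1, so w1 leaves.

w1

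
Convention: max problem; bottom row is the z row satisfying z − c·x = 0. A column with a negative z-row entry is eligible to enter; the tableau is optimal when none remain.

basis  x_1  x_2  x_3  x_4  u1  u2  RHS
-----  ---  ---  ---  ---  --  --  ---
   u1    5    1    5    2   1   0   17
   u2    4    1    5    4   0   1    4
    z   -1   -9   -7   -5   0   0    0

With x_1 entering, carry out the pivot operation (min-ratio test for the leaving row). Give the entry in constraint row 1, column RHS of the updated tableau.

Ratio test on column x_1 — row 1: 17/5 = 17/5; row 2: 4/4 = 1. Minimum is 1 at row 2 (u2 leaves); pivot element 4.
Divide row 2 by 4; eliminate column x_1 from the other rows.
Row 1 update in column RHS: 17 − 5·1 = 12.

12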